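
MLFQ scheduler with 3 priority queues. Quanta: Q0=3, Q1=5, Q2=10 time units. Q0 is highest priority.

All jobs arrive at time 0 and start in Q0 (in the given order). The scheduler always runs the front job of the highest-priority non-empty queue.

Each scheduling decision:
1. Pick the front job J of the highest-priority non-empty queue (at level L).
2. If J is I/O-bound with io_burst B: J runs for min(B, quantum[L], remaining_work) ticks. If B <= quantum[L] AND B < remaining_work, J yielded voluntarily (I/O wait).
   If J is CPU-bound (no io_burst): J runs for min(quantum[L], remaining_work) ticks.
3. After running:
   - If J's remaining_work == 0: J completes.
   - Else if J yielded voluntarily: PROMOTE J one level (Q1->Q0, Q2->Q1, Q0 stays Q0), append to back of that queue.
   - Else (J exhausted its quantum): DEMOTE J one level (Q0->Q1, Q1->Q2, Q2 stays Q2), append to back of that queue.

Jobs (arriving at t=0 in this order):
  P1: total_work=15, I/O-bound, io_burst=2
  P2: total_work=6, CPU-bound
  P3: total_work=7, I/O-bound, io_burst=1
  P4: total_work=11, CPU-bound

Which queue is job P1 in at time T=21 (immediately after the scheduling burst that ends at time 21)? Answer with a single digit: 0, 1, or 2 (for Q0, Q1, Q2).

Answer: 0

Derivation:
t=0-2: P1@Q0 runs 2, rem=13, I/O yield, promote→Q0. Q0=[P2,P3,P4,P1] Q1=[] Q2=[]
t=2-5: P2@Q0 runs 3, rem=3, quantum used, demote→Q1. Q0=[P3,P4,P1] Q1=[P2] Q2=[]
t=5-6: P3@Q0 runs 1, rem=6, I/O yield, promote→Q0. Q0=[P4,P1,P3] Q1=[P2] Q2=[]
t=6-9: P4@Q0 runs 3, rem=8, quantum used, demote→Q1. Q0=[P1,P3] Q1=[P2,P4] Q2=[]
t=9-11: P1@Q0 runs 2, rem=11, I/O yield, promote→Q0. Q0=[P3,P1] Q1=[P2,P4] Q2=[]
t=11-12: P3@Q0 runs 1, rem=5, I/O yield, promote→Q0. Q0=[P1,P3] Q1=[P2,P4] Q2=[]
t=12-14: P1@Q0 runs 2, rem=9, I/O yield, promote→Q0. Q0=[P3,P1] Q1=[P2,P4] Q2=[]
t=14-15: P3@Q0 runs 1, rem=4, I/O yield, promote→Q0. Q0=[P1,P3] Q1=[P2,P4] Q2=[]
t=15-17: P1@Q0 runs 2, rem=7, I/O yield, promote→Q0. Q0=[P3,P1] Q1=[P2,P4] Q2=[]
t=17-18: P3@Q0 runs 1, rem=3, I/O yield, promote→Q0. Q0=[P1,P3] Q1=[P2,P4] Q2=[]
t=18-20: P1@Q0 runs 2, rem=5, I/O yield, promote→Q0. Q0=[P3,P1] Q1=[P2,P4] Q2=[]
t=20-21: P3@Q0 runs 1, rem=2, I/O yield, promote→Q0. Q0=[P1,P3] Q1=[P2,P4] Q2=[]
t=21-23: P1@Q0 runs 2, rem=3, I/O yield, promote→Q0. Q0=[P3,P1] Q1=[P2,P4] Q2=[]
t=23-24: P3@Q0 runs 1, rem=1, I/O yield, promote→Q0. Q0=[P1,P3] Q1=[P2,P4] Q2=[]
t=24-26: P1@Q0 runs 2, rem=1, I/O yield, promote→Q0. Q0=[P3,P1] Q1=[P2,P4] Q2=[]
t=26-27: P3@Q0 runs 1, rem=0, completes. Q0=[P1] Q1=[P2,P4] Q2=[]
t=27-28: P1@Q0 runs 1, rem=0, completes. Q0=[] Q1=[P2,P4] Q2=[]
t=28-31: P2@Q1 runs 3, rem=0, completes. Q0=[] Q1=[P4] Q2=[]
t=31-36: P4@Q1 runs 5, rem=3, quantum used, demote→Q2. Q0=[] Q1=[] Q2=[P4]
t=36-39: P4@Q2 runs 3, rem=0, completes. Q0=[] Q1=[] Q2=[]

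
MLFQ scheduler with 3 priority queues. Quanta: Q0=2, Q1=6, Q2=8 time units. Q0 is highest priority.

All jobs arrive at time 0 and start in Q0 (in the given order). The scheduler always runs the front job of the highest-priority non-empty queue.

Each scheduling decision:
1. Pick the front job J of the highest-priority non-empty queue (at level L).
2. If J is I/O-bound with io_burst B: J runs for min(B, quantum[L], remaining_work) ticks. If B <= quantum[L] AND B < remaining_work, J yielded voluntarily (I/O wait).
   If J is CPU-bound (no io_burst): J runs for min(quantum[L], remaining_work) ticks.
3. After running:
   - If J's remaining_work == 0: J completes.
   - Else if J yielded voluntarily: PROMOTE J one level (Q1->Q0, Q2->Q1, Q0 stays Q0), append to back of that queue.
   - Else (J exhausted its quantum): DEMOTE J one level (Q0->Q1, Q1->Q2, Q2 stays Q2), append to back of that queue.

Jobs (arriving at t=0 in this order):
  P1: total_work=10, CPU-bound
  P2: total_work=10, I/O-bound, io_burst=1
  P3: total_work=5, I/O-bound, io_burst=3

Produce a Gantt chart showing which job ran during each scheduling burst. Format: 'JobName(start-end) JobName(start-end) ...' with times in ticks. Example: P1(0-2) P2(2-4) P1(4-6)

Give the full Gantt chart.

t=0-2: P1@Q0 runs 2, rem=8, quantum used, demote→Q1. Q0=[P2,P3] Q1=[P1] Q2=[]
t=2-3: P2@Q0 runs 1, rem=9, I/O yield, promote→Q0. Q0=[P3,P2] Q1=[P1] Q2=[]
t=3-5: P3@Q0 runs 2, rem=3, quantum used, demote→Q1. Q0=[P2] Q1=[P1,P3] Q2=[]
t=5-6: P2@Q0 runs 1, rem=8, I/O yield, promote→Q0. Q0=[P2] Q1=[P1,P3] Q2=[]
t=6-7: P2@Q0 runs 1, rem=7, I/O yield, promote→Q0. Q0=[P2] Q1=[P1,P3] Q2=[]
t=7-8: P2@Q0 runs 1, rem=6, I/O yield, promote→Q0. Q0=[P2] Q1=[P1,P3] Q2=[]
t=8-9: P2@Q0 runs 1, rem=5, I/O yield, promote→Q0. Q0=[P2] Q1=[P1,P3] Q2=[]
t=9-10: P2@Q0 runs 1, rem=4, I/O yield, promote→Q0. Q0=[P2] Q1=[P1,P3] Q2=[]
t=10-11: P2@Q0 runs 1, rem=3, I/O yield, promote→Q0. Q0=[P2] Q1=[P1,P3] Q2=[]
t=11-12: P2@Q0 runs 1, rem=2, I/O yield, promote→Q0. Q0=[P2] Q1=[P1,P3] Q2=[]
t=12-13: P2@Q0 runs 1, rem=1, I/O yield, promote→Q0. Q0=[P2] Q1=[P1,P3] Q2=[]
t=13-14: P2@Q0 runs 1, rem=0, completes. Q0=[] Q1=[P1,P3] Q2=[]
t=14-20: P1@Q1 runs 6, rem=2, quantum used, demote→Q2. Q0=[] Q1=[P3] Q2=[P1]
t=20-23: P3@Q1 runs 3, rem=0, completes. Q0=[] Q1=[] Q2=[P1]
t=23-25: P1@Q2 runs 2, rem=0, completes. Q0=[] Q1=[] Q2=[]

Answer: P1(0-2) P2(2-3) P3(3-5) P2(5-6) P2(6-7) P2(7-8) P2(8-9) P2(9-10) P2(10-11) P2(11-12) P2(12-13) P2(13-14) P1(14-20) P3(20-23) P1(23-25)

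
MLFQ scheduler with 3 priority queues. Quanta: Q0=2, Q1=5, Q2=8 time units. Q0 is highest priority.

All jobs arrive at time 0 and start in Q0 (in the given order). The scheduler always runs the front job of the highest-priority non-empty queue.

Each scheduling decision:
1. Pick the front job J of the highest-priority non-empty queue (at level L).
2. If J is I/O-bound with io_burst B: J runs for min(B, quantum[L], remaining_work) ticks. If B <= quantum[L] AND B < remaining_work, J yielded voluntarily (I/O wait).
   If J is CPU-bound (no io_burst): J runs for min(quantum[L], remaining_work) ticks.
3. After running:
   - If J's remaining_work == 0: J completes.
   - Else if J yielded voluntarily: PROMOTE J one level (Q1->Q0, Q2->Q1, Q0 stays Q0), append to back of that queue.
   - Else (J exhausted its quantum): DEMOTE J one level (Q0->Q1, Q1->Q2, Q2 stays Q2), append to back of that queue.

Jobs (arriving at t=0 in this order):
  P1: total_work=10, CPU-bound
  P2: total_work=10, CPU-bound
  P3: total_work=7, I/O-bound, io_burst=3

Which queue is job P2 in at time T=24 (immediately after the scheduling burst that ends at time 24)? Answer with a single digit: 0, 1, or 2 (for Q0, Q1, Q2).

t=0-2: P1@Q0 runs 2, rem=8, quantum used, demote→Q1. Q0=[P2,P3] Q1=[P1] Q2=[]
t=2-4: P2@Q0 runs 2, rem=8, quantum used, demote→Q1. Q0=[P3] Q1=[P1,P2] Q2=[]
t=4-6: P3@Q0 runs 2, rem=5, quantum used, demote→Q1. Q0=[] Q1=[P1,P2,P3] Q2=[]
t=6-11: P1@Q1 runs 5, rem=3, quantum used, demote→Q2. Q0=[] Q1=[P2,P3] Q2=[P1]
t=11-16: P2@Q1 runs 5, rem=3, quantum used, demote→Q2. Q0=[] Q1=[P3] Q2=[P1,P2]
t=16-19: P3@Q1 runs 3, rem=2, I/O yield, promote→Q0. Q0=[P3] Q1=[] Q2=[P1,P2]
t=19-21: P3@Q0 runs 2, rem=0, completes. Q0=[] Q1=[] Q2=[P1,P2]
t=21-24: P1@Q2 runs 3, rem=0, completes. Q0=[] Q1=[] Q2=[P2]
t=24-27: P2@Q2 runs 3, rem=0, completes. Q0=[] Q1=[] Q2=[]

Answer: 2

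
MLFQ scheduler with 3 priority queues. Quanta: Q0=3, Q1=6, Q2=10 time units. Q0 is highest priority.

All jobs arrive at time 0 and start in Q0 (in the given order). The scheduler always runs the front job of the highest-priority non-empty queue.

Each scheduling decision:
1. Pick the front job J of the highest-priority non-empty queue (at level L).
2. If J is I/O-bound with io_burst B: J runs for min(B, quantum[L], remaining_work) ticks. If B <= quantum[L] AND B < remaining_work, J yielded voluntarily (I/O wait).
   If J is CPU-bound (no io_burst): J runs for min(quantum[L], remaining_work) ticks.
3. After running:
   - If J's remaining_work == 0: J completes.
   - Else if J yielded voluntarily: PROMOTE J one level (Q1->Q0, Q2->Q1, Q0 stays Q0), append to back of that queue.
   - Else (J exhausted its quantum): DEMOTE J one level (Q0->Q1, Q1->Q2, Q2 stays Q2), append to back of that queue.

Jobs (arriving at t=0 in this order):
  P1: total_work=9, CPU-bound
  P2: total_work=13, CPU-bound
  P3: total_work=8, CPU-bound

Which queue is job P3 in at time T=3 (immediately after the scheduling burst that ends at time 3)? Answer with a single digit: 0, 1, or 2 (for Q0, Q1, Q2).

Answer: 0

Derivation:
t=0-3: P1@Q0 runs 3, rem=6, quantum used, demote→Q1. Q0=[P2,P3] Q1=[P1] Q2=[]
t=3-6: P2@Q0 runs 3, rem=10, quantum used, demote→Q1. Q0=[P3] Q1=[P1,P2] Q2=[]
t=6-9: P3@Q0 runs 3, rem=5, quantum used, demote→Q1. Q0=[] Q1=[P1,P2,P3] Q2=[]
t=9-15: P1@Q1 runs 6, rem=0, completes. Q0=[] Q1=[P2,P3] Q2=[]
t=15-21: P2@Q1 runs 6, rem=4, quantum used, demote→Q2. Q0=[] Q1=[P3] Q2=[P2]
t=21-26: P3@Q1 runs 5, rem=0, completes. Q0=[] Q1=[] Q2=[P2]
t=26-30: P2@Q2 runs 4, rem=0, completes. Q0=[] Q1=[] Q2=[]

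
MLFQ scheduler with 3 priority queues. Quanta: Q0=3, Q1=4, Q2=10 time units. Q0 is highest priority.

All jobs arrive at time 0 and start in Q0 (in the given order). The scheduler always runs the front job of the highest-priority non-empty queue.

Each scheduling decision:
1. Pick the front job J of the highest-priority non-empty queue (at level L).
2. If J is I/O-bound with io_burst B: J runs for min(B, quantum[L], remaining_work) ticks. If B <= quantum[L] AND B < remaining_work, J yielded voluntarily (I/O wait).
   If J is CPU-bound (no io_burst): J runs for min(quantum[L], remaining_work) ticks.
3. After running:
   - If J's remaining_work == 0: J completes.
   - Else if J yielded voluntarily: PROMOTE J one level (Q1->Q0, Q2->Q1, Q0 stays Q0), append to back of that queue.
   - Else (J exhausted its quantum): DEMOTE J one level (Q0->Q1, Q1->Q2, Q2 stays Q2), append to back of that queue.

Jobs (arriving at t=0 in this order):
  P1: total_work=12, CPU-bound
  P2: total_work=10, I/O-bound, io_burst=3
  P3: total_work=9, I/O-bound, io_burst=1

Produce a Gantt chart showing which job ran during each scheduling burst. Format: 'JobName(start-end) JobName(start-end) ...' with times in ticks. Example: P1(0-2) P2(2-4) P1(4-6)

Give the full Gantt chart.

t=0-3: P1@Q0 runs 3, rem=9, quantum used, demote→Q1. Q0=[P2,P3] Q1=[P1] Q2=[]
t=3-6: P2@Q0 runs 3, rem=7, I/O yield, promote→Q0. Q0=[P3,P2] Q1=[P1] Q2=[]
t=6-7: P3@Q0 runs 1, rem=8, I/O yield, promote→Q0. Q0=[P2,P3] Q1=[P1] Q2=[]
t=7-10: P2@Q0 runs 3, rem=4, I/O yield, promote→Q0. Q0=[P3,P2] Q1=[P1] Q2=[]
t=10-11: P3@Q0 runs 1, rem=7, I/O yield, promote→Q0. Q0=[P2,P3] Q1=[P1] Q2=[]
t=11-14: P2@Q0 runs 3, rem=1, I/O yield, promote→Q0. Q0=[P3,P2] Q1=[P1] Q2=[]
t=14-15: P3@Q0 runs 1, rem=6, I/O yield, promote→Q0. Q0=[P2,P3] Q1=[P1] Q2=[]
t=15-16: P2@Q0 runs 1, rem=0, completes. Q0=[P3] Q1=[P1] Q2=[]
t=16-17: P3@Q0 runs 1, rem=5, I/O yield, promote→Q0. Q0=[P3] Q1=[P1] Q2=[]
t=17-18: P3@Q0 runs 1, rem=4, I/O yield, promote→Q0. Q0=[P3] Q1=[P1] Q2=[]
t=18-19: P3@Q0 runs 1, rem=3, I/O yield, promote→Q0. Q0=[P3] Q1=[P1] Q2=[]
t=19-20: P3@Q0 runs 1, rem=2, I/O yield, promote→Q0. Q0=[P3] Q1=[P1] Q2=[]
t=20-21: P3@Q0 runs 1, rem=1, I/O yield, promote→Q0. Q0=[P3] Q1=[P1] Q2=[]
t=21-22: P3@Q0 runs 1, rem=0, completes. Q0=[] Q1=[P1] Q2=[]
t=22-26: P1@Q1 runs 4, rem=5, quantum used, demote→Q2. Q0=[] Q1=[] Q2=[P1]
t=26-31: P1@Q2 runs 5, rem=0, completes. Q0=[] Q1=[] Q2=[]

Answer: P1(0-3) P2(3-6) P3(6-7) P2(7-10) P3(10-11) P2(11-14) P3(14-15) P2(15-16) P3(16-17) P3(17-18) P3(18-19) P3(19-20) P3(20-21) P3(21-22) P1(22-26) P1(26-31)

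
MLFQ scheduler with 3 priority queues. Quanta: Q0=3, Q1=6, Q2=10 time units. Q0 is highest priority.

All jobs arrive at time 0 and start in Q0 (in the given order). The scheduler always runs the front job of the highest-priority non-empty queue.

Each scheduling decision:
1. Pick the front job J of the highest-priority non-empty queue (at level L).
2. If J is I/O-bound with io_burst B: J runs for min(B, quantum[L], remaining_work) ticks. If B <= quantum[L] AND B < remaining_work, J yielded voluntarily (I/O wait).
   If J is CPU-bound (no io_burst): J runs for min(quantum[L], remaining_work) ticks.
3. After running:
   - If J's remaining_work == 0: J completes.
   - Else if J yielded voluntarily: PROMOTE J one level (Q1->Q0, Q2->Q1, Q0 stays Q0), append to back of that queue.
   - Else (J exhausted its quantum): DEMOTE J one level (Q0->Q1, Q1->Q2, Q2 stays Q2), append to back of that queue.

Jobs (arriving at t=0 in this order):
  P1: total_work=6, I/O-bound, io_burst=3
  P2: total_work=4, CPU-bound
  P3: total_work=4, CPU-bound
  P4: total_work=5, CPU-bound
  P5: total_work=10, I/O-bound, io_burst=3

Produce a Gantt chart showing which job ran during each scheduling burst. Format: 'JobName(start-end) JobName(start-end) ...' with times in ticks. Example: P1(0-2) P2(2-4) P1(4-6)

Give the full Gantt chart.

Answer: P1(0-3) P2(3-6) P3(6-9) P4(9-12) P5(12-15) P1(15-18) P5(18-21) P5(21-24) P5(24-25) P2(25-26) P3(26-27) P4(27-29)

Derivation:
t=0-3: P1@Q0 runs 3, rem=3, I/O yield, promote→Q0. Q0=[P2,P3,P4,P5,P1] Q1=[] Q2=[]
t=3-6: P2@Q0 runs 3, rem=1, quantum used, demote→Q1. Q0=[P3,P4,P5,P1] Q1=[P2] Q2=[]
t=6-9: P3@Q0 runs 3, rem=1, quantum used, demote→Q1. Q0=[P4,P5,P1] Q1=[P2,P3] Q2=[]
t=9-12: P4@Q0 runs 3, rem=2, quantum used, demote→Q1. Q0=[P5,P1] Q1=[P2,P3,P4] Q2=[]
t=12-15: P5@Q0 runs 3, rem=7, I/O yield, promote→Q0. Q0=[P1,P5] Q1=[P2,P3,P4] Q2=[]
t=15-18: P1@Q0 runs 3, rem=0, completes. Q0=[P5] Q1=[P2,P3,P4] Q2=[]
t=18-21: P5@Q0 runs 3, rem=4, I/O yield, promote→Q0. Q0=[P5] Q1=[P2,P3,P4] Q2=[]
t=21-24: P5@Q0 runs 3, rem=1, I/O yield, promote→Q0. Q0=[P5] Q1=[P2,P3,P4] Q2=[]
t=24-25: P5@Q0 runs 1, rem=0, completes. Q0=[] Q1=[P2,P3,P4] Q2=[]
t=25-26: P2@Q1 runs 1, rem=0, completes. Q0=[] Q1=[P3,P4] Q2=[]
t=26-27: P3@Q1 runs 1, rem=0, completes. Q0=[] Q1=[P4] Q2=[]
t=27-29: P4@Q1 runs 2, rem=0, completes. Q0=[] Q1=[] Q2=[]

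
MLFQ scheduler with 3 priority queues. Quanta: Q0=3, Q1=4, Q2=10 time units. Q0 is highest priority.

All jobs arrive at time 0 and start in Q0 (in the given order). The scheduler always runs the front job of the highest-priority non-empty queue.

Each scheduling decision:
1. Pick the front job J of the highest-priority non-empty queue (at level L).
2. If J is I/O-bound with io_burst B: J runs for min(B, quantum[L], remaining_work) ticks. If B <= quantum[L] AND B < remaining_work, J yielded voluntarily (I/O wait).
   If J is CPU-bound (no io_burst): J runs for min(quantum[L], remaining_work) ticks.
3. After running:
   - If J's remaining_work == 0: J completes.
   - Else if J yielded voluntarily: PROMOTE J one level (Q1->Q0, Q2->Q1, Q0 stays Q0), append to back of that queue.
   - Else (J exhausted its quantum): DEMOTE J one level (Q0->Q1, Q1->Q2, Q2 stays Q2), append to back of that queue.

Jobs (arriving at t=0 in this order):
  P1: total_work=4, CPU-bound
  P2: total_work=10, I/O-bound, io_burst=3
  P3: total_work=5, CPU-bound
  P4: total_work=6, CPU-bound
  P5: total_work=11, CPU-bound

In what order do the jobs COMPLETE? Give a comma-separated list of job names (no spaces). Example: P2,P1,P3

t=0-3: P1@Q0 runs 3, rem=1, quantum used, demote→Q1. Q0=[P2,P3,P4,P5] Q1=[P1] Q2=[]
t=3-6: P2@Q0 runs 3, rem=7, I/O yield, promote→Q0. Q0=[P3,P4,P5,P2] Q1=[P1] Q2=[]
t=6-9: P3@Q0 runs 3, rem=2, quantum used, demote→Q1. Q0=[P4,P5,P2] Q1=[P1,P3] Q2=[]
t=9-12: P4@Q0 runs 3, rem=3, quantum used, demote→Q1. Q0=[P5,P2] Q1=[P1,P3,P4] Q2=[]
t=12-15: P5@Q0 runs 3, rem=8, quantum used, demote→Q1. Q0=[P2] Q1=[P1,P3,P4,P5] Q2=[]
t=15-18: P2@Q0 runs 3, rem=4, I/O yield, promote→Q0. Q0=[P2] Q1=[P1,P3,P4,P5] Q2=[]
t=18-21: P2@Q0 runs 3, rem=1, I/O yield, promote→Q0. Q0=[P2] Q1=[P1,P3,P4,P5] Q2=[]
t=21-22: P2@Q0 runs 1, rem=0, completes. Q0=[] Q1=[P1,P3,P4,P5] Q2=[]
t=22-23: P1@Q1 runs 1, rem=0, completes. Q0=[] Q1=[P3,P4,P5] Q2=[]
t=23-25: P3@Q1 runs 2, rem=0, completes. Q0=[] Q1=[P4,P5] Q2=[]
t=25-28: P4@Q1 runs 3, rem=0, completes. Q0=[] Q1=[P5] Q2=[]
t=28-32: P5@Q1 runs 4, rem=4, quantum used, demote→Q2. Q0=[] Q1=[] Q2=[P5]
t=32-36: P5@Q2 runs 4, rem=0, completes. Q0=[] Q1=[] Q2=[]

Answer: P2,P1,P3,P4,P5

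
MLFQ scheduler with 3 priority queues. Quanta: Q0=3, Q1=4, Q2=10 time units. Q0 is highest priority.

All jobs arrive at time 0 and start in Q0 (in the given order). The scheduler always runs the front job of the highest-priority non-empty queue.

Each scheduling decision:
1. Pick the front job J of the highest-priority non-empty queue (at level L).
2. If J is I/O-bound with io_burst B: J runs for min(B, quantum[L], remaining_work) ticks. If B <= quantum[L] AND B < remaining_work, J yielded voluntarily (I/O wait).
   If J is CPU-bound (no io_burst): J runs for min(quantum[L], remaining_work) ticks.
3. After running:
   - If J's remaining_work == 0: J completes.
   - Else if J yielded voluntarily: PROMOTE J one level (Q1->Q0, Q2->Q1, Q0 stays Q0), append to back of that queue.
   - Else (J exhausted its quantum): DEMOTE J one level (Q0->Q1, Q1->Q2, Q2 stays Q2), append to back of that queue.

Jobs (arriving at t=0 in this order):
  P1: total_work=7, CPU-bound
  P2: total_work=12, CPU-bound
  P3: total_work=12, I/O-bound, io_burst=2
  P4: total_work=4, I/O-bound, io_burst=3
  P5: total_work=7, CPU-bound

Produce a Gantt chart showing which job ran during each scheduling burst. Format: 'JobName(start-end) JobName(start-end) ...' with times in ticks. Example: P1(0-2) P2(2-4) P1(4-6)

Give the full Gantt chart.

Answer: P1(0-3) P2(3-6) P3(6-8) P4(8-11) P5(11-14) P3(14-16) P4(16-17) P3(17-19) P3(19-21) P3(21-23) P3(23-25) P1(25-29) P2(29-33) P5(33-37) P2(37-42)

Derivation:
t=0-3: P1@Q0 runs 3, rem=4, quantum used, demote→Q1. Q0=[P2,P3,P4,P5] Q1=[P1] Q2=[]
t=3-6: P2@Q0 runs 3, rem=9, quantum used, demote→Q1. Q0=[P3,P4,P5] Q1=[P1,P2] Q2=[]
t=6-8: P3@Q0 runs 2, rem=10, I/O yield, promote→Q0. Q0=[P4,P5,P3] Q1=[P1,P2] Q2=[]
t=8-11: P4@Q0 runs 3, rem=1, I/O yield, promote→Q0. Q0=[P5,P3,P4] Q1=[P1,P2] Q2=[]
t=11-14: P5@Q0 runs 3, rem=4, quantum used, demote→Q1. Q0=[P3,P4] Q1=[P1,P2,P5] Q2=[]
t=14-16: P3@Q0 runs 2, rem=8, I/O yield, promote→Q0. Q0=[P4,P3] Q1=[P1,P2,P5] Q2=[]
t=16-17: P4@Q0 runs 1, rem=0, completes. Q0=[P3] Q1=[P1,P2,P5] Q2=[]
t=17-19: P3@Q0 runs 2, rem=6, I/O yield, promote→Q0. Q0=[P3] Q1=[P1,P2,P5] Q2=[]
t=19-21: P3@Q0 runs 2, rem=4, I/O yield, promote→Q0. Q0=[P3] Q1=[P1,P2,P5] Q2=[]
t=21-23: P3@Q0 runs 2, rem=2, I/O yield, promote→Q0. Q0=[P3] Q1=[P1,P2,P5] Q2=[]
t=23-25: P3@Q0 runs 2, rem=0, completes. Q0=[] Q1=[P1,P2,P5] Q2=[]
t=25-29: P1@Q1 runs 4, rem=0, completes. Q0=[] Q1=[P2,P5] Q2=[]
t=29-33: P2@Q1 runs 4, rem=5, quantum used, demote→Q2. Q0=[] Q1=[P5] Q2=[P2]
t=33-37: P5@Q1 runs 4, rem=0, completes. Q0=[] Q1=[] Q2=[P2]
t=37-42: P2@Q2 runs 5, rem=0, completes. Q0=[] Q1=[] Q2=[]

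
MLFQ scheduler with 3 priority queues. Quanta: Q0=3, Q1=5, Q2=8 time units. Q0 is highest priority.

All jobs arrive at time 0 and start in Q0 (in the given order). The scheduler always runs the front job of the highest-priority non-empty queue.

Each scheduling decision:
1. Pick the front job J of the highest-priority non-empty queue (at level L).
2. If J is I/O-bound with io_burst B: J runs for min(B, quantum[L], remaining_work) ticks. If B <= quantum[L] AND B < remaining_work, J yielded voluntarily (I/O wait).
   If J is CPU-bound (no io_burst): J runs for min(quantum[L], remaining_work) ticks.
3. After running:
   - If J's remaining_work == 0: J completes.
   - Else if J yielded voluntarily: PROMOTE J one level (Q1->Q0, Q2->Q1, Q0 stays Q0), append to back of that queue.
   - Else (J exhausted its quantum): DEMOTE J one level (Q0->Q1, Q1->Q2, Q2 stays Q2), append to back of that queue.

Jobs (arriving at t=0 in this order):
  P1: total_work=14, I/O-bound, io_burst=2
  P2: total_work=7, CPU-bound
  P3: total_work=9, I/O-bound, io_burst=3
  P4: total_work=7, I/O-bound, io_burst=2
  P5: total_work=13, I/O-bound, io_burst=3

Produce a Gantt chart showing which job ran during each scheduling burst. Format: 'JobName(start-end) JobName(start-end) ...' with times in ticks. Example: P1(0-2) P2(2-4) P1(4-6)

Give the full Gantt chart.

Answer: P1(0-2) P2(2-5) P3(5-8) P4(8-10) P5(10-13) P1(13-15) P3(15-18) P4(18-20) P5(20-23) P1(23-25) P3(25-28) P4(28-30) P5(30-33) P1(33-35) P4(35-36) P5(36-39) P1(39-41) P5(41-42) P1(42-44) P1(44-46) P2(46-50)

Derivation:
t=0-2: P1@Q0 runs 2, rem=12, I/O yield, promote→Q0. Q0=[P2,P3,P4,P5,P1] Q1=[] Q2=[]
t=2-5: P2@Q0 runs 3, rem=4, quantum used, demote→Q1. Q0=[P3,P4,P5,P1] Q1=[P2] Q2=[]
t=5-8: P3@Q0 runs 3, rem=6, I/O yield, promote→Q0. Q0=[P4,P5,P1,P3] Q1=[P2] Q2=[]
t=8-10: P4@Q0 runs 2, rem=5, I/O yield, promote→Q0. Q0=[P5,P1,P3,P4] Q1=[P2] Q2=[]
t=10-13: P5@Q0 runs 3, rem=10, I/O yield, promote→Q0. Q0=[P1,P3,P4,P5] Q1=[P2] Q2=[]
t=13-15: P1@Q0 runs 2, rem=10, I/O yield, promote→Q0. Q0=[P3,P4,P5,P1] Q1=[P2] Q2=[]
t=15-18: P3@Q0 runs 3, rem=3, I/O yield, promote→Q0. Q0=[P4,P5,P1,P3] Q1=[P2] Q2=[]
t=18-20: P4@Q0 runs 2, rem=3, I/O yield, promote→Q0. Q0=[P5,P1,P3,P4] Q1=[P2] Q2=[]
t=20-23: P5@Q0 runs 3, rem=7, I/O yield, promote→Q0. Q0=[P1,P3,P4,P5] Q1=[P2] Q2=[]
t=23-25: P1@Q0 runs 2, rem=8, I/O yield, promote→Q0. Q0=[P3,P4,P5,P1] Q1=[P2] Q2=[]
t=25-28: P3@Q0 runs 3, rem=0, completes. Q0=[P4,P5,P1] Q1=[P2] Q2=[]
t=28-30: P4@Q0 runs 2, rem=1, I/O yield, promote→Q0. Q0=[P5,P1,P4] Q1=[P2] Q2=[]
t=30-33: P5@Q0 runs 3, rem=4, I/O yield, promote→Q0. Q0=[P1,P4,P5] Q1=[P2] Q2=[]
t=33-35: P1@Q0 runs 2, rem=6, I/O yield, promote→Q0. Q0=[P4,P5,P1] Q1=[P2] Q2=[]
t=35-36: P4@Q0 runs 1, rem=0, completes. Q0=[P5,P1] Q1=[P2] Q2=[]
t=36-39: P5@Q0 runs 3, rem=1, I/O yield, promote→Q0. Q0=[P1,P5] Q1=[P2] Q2=[]
t=39-41: P1@Q0 runs 2, rem=4, I/O yield, promote→Q0. Q0=[P5,P1] Q1=[P2] Q2=[]
t=41-42: P5@Q0 runs 1, rem=0, completes. Q0=[P1] Q1=[P2] Q2=[]
t=42-44: P1@Q0 runs 2, rem=2, I/O yield, promote→Q0. Q0=[P1] Q1=[P2] Q2=[]
t=44-46: P1@Q0 runs 2, rem=0, completes. Q0=[] Q1=[P2] Q2=[]
t=46-50: P2@Q1 runs 4, rem=0, completes. Q0=[] Q1=[] Q2=[]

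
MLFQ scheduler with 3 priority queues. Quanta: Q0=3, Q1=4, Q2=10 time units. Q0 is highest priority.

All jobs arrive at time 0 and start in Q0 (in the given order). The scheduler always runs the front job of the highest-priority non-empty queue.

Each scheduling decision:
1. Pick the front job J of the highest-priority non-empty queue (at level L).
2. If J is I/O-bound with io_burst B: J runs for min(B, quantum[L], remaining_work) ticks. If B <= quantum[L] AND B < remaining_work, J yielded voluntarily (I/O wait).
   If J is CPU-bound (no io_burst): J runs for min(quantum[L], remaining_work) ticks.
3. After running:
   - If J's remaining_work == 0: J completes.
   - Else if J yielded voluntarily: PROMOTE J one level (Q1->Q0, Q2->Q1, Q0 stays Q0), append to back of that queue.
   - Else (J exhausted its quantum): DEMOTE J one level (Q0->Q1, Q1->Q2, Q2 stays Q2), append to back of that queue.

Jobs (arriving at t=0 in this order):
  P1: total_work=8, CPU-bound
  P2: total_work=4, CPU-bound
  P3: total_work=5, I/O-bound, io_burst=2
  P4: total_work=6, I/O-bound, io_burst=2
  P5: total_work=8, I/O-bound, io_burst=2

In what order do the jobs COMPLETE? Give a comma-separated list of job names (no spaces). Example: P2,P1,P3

Answer: P3,P4,P5,P2,P1

Derivation:
t=0-3: P1@Q0 runs 3, rem=5, quantum used, demote→Q1. Q0=[P2,P3,P4,P5] Q1=[P1] Q2=[]
t=3-6: P2@Q0 runs 3, rem=1, quantum used, demote→Q1. Q0=[P3,P4,P5] Q1=[P1,P2] Q2=[]
t=6-8: P3@Q0 runs 2, rem=3, I/O yield, promote→Q0. Q0=[P4,P5,P3] Q1=[P1,P2] Q2=[]
t=8-10: P4@Q0 runs 2, rem=4, I/O yield, promote→Q0. Q0=[P5,P3,P4] Q1=[P1,P2] Q2=[]
t=10-12: P5@Q0 runs 2, rem=6, I/O yield, promote→Q0. Q0=[P3,P4,P5] Q1=[P1,P2] Q2=[]
t=12-14: P3@Q0 runs 2, rem=1, I/O yield, promote→Q0. Q0=[P4,P5,P3] Q1=[P1,P2] Q2=[]
t=14-16: P4@Q0 runs 2, rem=2, I/O yield, promote→Q0. Q0=[P5,P3,P4] Q1=[P1,P2] Q2=[]
t=16-18: P5@Q0 runs 2, rem=4, I/O yield, promote→Q0. Q0=[P3,P4,P5] Q1=[P1,P2] Q2=[]
t=18-19: P3@Q0 runs 1, rem=0, completes. Q0=[P4,P5] Q1=[P1,P2] Q2=[]
t=19-21: P4@Q0 runs 2, rem=0, completes. Q0=[P5] Q1=[P1,P2] Q2=[]
t=21-23: P5@Q0 runs 2, rem=2, I/O yield, promote→Q0. Q0=[P5] Q1=[P1,P2] Q2=[]
t=23-25: P5@Q0 runs 2, rem=0, completes. Q0=[] Q1=[P1,P2] Q2=[]
t=25-29: P1@Q1 runs 4, rem=1, quantum used, demote→Q2. Q0=[] Q1=[P2] Q2=[P1]
t=29-30: P2@Q1 runs 1, rem=0, completes. Q0=[] Q1=[] Q2=[P1]
t=30-31: P1@Q2 runs 1, rem=0, completes. Q0=[] Q1=[] Q2=[]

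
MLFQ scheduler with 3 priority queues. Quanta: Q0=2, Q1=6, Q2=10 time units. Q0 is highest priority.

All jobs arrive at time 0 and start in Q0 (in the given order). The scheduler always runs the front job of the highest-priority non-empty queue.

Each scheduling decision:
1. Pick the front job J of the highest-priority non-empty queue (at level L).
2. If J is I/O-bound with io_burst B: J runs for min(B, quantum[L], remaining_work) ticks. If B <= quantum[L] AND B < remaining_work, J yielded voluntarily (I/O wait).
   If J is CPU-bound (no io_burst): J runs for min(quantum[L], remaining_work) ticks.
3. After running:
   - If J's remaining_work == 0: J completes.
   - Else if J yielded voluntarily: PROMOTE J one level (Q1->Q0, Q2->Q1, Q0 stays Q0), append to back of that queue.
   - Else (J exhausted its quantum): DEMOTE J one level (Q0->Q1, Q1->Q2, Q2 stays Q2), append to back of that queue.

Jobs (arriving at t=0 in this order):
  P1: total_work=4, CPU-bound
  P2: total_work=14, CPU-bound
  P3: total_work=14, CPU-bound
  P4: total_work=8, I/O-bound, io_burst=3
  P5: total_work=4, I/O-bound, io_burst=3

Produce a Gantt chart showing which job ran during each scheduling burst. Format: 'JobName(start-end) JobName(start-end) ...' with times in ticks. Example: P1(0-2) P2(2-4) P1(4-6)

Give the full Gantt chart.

t=0-2: P1@Q0 runs 2, rem=2, quantum used, demote→Q1. Q0=[P2,P3,P4,P5] Q1=[P1] Q2=[]
t=2-4: P2@Q0 runs 2, rem=12, quantum used, demote→Q1. Q0=[P3,P4,P5] Q1=[P1,P2] Q2=[]
t=4-6: P3@Q0 runs 2, rem=12, quantum used, demote→Q1. Q0=[P4,P5] Q1=[P1,P2,P3] Q2=[]
t=6-8: P4@Q0 runs 2, rem=6, quantum used, demote→Q1. Q0=[P5] Q1=[P1,P2,P3,P4] Q2=[]
t=8-10: P5@Q0 runs 2, rem=2, quantum used, demote→Q1. Q0=[] Q1=[P1,P2,P3,P4,P5] Q2=[]
t=10-12: P1@Q1 runs 2, rem=0, completes. Q0=[] Q1=[P2,P3,P4,P5] Q2=[]
t=12-18: P2@Q1 runs 6, rem=6, quantum used, demote→Q2. Q0=[] Q1=[P3,P4,P5] Q2=[P2]
t=18-24: P3@Q1 runs 6, rem=6, quantum used, demote→Q2. Q0=[] Q1=[P4,P5] Q2=[P2,P3]
t=24-27: P4@Q1 runs 3, rem=3, I/O yield, promote→Q0. Q0=[P4] Q1=[P5] Q2=[P2,P3]
t=27-29: P4@Q0 runs 2, rem=1, quantum used, demote→Q1. Q0=[] Q1=[P5,P4] Q2=[P2,P3]
t=29-31: P5@Q1 runs 2, rem=0, completes. Q0=[] Q1=[P4] Q2=[P2,P3]
t=31-32: P4@Q1 runs 1, rem=0, completes. Q0=[] Q1=[] Q2=[P2,P3]
t=32-38: P2@Q2 runs 6, rem=0, completes. Q0=[] Q1=[] Q2=[P3]
t=38-44: P3@Q2 runs 6, rem=0, completes. Q0=[] Q1=[] Q2=[]

Answer: P1(0-2) P2(2-4) P3(4-6) P4(6-8) P5(8-10) P1(10-12) P2(12-18) P3(18-24) P4(24-27) P4(27-29) P5(29-31) P4(31-32) P2(32-38) P3(38-44)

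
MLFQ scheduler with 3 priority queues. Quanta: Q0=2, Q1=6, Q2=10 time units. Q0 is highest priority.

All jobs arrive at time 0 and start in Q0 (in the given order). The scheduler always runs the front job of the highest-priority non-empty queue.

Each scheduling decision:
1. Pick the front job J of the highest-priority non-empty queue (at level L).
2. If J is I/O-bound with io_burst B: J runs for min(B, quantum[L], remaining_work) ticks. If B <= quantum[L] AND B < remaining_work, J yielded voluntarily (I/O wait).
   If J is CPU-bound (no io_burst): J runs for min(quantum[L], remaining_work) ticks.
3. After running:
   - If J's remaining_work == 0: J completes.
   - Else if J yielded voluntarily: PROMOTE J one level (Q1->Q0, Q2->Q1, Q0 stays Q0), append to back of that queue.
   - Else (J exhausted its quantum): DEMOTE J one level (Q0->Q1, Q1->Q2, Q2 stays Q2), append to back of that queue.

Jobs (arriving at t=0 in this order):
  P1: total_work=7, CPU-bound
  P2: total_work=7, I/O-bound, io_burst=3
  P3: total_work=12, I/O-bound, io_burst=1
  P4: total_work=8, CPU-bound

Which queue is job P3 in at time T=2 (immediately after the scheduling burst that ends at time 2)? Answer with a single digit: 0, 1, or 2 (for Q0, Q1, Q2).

Answer: 0

Derivation:
t=0-2: P1@Q0 runs 2, rem=5, quantum used, demote→Q1. Q0=[P2,P3,P4] Q1=[P1] Q2=[]
t=2-4: P2@Q0 runs 2, rem=5, quantum used, demote→Q1. Q0=[P3,P4] Q1=[P1,P2] Q2=[]
t=4-5: P3@Q0 runs 1, rem=11, I/O yield, promote→Q0. Q0=[P4,P3] Q1=[P1,P2] Q2=[]
t=5-7: P4@Q0 runs 2, rem=6, quantum used, demote→Q1. Q0=[P3] Q1=[P1,P2,P4] Q2=[]
t=7-8: P3@Q0 runs 1, rem=10, I/O yield, promote→Q0. Q0=[P3] Q1=[P1,P2,P4] Q2=[]
t=8-9: P3@Q0 runs 1, rem=9, I/O yield, promote→Q0. Q0=[P3] Q1=[P1,P2,P4] Q2=[]
t=9-10: P3@Q0 runs 1, rem=8, I/O yield, promote→Q0. Q0=[P3] Q1=[P1,P2,P4] Q2=[]
t=10-11: P3@Q0 runs 1, rem=7, I/O yield, promote→Q0. Q0=[P3] Q1=[P1,P2,P4] Q2=[]
t=11-12: P3@Q0 runs 1, rem=6, I/O yield, promote→Q0. Q0=[P3] Q1=[P1,P2,P4] Q2=[]
t=12-13: P3@Q0 runs 1, rem=5, I/O yield, promote→Q0. Q0=[P3] Q1=[P1,P2,P4] Q2=[]
t=13-14: P3@Q0 runs 1, rem=4, I/O yield, promote→Q0. Q0=[P3] Q1=[P1,P2,P4] Q2=[]
t=14-15: P3@Q0 runs 1, rem=3, I/O yield, promote→Q0. Q0=[P3] Q1=[P1,P2,P4] Q2=[]
t=15-16: P3@Q0 runs 1, rem=2, I/O yield, promote→Q0. Q0=[P3] Q1=[P1,P2,P4] Q2=[]
t=16-17: P3@Q0 runs 1, rem=1, I/O yield, promote→Q0. Q0=[P3] Q1=[P1,P2,P4] Q2=[]
t=17-18: P3@Q0 runs 1, rem=0, completes. Q0=[] Q1=[P1,P2,P4] Q2=[]
t=18-23: P1@Q1 runs 5, rem=0, completes. Q0=[] Q1=[P2,P4] Q2=[]
t=23-26: P2@Q1 runs 3, rem=2, I/O yield, promote→Q0. Q0=[P2] Q1=[P4] Q2=[]
t=26-28: P2@Q0 runs 2, rem=0, completes. Q0=[] Q1=[P4] Q2=[]
t=28-34: P4@Q1 runs 6, rem=0, completes. Q0=[] Q1=[] Q2=[]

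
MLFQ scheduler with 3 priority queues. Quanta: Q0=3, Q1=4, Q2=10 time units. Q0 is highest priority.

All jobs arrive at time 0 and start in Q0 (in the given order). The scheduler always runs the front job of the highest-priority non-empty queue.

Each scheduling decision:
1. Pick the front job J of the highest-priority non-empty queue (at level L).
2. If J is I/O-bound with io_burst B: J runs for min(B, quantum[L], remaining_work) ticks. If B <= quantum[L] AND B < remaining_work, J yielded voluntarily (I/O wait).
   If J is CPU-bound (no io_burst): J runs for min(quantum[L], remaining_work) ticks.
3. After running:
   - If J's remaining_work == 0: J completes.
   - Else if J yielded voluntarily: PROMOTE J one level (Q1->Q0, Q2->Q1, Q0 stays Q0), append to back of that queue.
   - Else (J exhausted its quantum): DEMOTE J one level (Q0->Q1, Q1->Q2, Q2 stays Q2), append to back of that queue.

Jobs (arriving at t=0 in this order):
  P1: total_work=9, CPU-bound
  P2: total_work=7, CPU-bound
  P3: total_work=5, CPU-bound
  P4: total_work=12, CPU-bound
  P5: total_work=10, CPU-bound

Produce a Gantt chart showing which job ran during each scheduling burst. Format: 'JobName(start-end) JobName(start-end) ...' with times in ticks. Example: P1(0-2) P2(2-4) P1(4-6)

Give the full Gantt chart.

Answer: P1(0-3) P2(3-6) P3(6-9) P4(9-12) P5(12-15) P1(15-19) P2(19-23) P3(23-25) P4(25-29) P5(29-33) P1(33-35) P4(35-40) P5(40-43)

Derivation:
t=0-3: P1@Q0 runs 3, rem=6, quantum used, demote→Q1. Q0=[P2,P3,P4,P5] Q1=[P1] Q2=[]
t=3-6: P2@Q0 runs 3, rem=4, quantum used, demote→Q1. Q0=[P3,P4,P5] Q1=[P1,P2] Q2=[]
t=6-9: P3@Q0 runs 3, rem=2, quantum used, demote→Q1. Q0=[P4,P5] Q1=[P1,P2,P3] Q2=[]
t=9-12: P4@Q0 runs 3, rem=9, quantum used, demote→Q1. Q0=[P5] Q1=[P1,P2,P3,P4] Q2=[]
t=12-15: P5@Q0 runs 3, rem=7, quantum used, demote→Q1. Q0=[] Q1=[P1,P2,P3,P4,P5] Q2=[]
t=15-19: P1@Q1 runs 4, rem=2, quantum used, demote→Q2. Q0=[] Q1=[P2,P3,P4,P5] Q2=[P1]
t=19-23: P2@Q1 runs 4, rem=0, completes. Q0=[] Q1=[P3,P4,P5] Q2=[P1]
t=23-25: P3@Q1 runs 2, rem=0, completes. Q0=[] Q1=[P4,P5] Q2=[P1]
t=25-29: P4@Q1 runs 4, rem=5, quantum used, demote→Q2. Q0=[] Q1=[P5] Q2=[P1,P4]
t=29-33: P5@Q1 runs 4, rem=3, quantum used, demote→Q2. Q0=[] Q1=[] Q2=[P1,P4,P5]
t=33-35: P1@Q2 runs 2, rem=0, completes. Q0=[] Q1=[] Q2=[P4,P5]
t=35-40: P4@Q2 runs 5, rem=0, completes. Q0=[] Q1=[] Q2=[P5]
t=40-43: P5@Q2 runs 3, rem=0, completes. Q0=[] Q1=[] Q2=[]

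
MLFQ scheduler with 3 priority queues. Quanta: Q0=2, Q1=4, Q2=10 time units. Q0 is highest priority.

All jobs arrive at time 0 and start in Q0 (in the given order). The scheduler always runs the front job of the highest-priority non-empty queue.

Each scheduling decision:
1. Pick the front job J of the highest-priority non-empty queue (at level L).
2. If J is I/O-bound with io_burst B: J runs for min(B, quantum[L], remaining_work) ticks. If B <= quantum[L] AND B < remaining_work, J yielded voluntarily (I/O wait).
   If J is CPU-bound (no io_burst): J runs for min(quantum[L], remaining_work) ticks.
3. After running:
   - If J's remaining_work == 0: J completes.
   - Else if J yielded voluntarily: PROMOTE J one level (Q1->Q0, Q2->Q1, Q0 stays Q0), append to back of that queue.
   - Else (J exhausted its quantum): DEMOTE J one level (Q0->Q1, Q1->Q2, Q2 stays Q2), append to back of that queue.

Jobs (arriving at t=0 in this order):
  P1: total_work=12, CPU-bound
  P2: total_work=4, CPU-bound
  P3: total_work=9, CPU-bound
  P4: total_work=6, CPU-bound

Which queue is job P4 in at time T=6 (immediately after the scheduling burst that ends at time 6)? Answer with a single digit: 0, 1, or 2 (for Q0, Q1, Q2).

t=0-2: P1@Q0 runs 2, rem=10, quantum used, demote→Q1. Q0=[P2,P3,P4] Q1=[P1] Q2=[]
t=2-4: P2@Q0 runs 2, rem=2, quantum used, demote→Q1. Q0=[P3,P4] Q1=[P1,P2] Q2=[]
t=4-6: P3@Q0 runs 2, rem=7, quantum used, demote→Q1. Q0=[P4] Q1=[P1,P2,P3] Q2=[]
t=6-8: P4@Q0 runs 2, rem=4, quantum used, demote→Q1. Q0=[] Q1=[P1,P2,P3,P4] Q2=[]
t=8-12: P1@Q1 runs 4, rem=6, quantum used, demote→Q2. Q0=[] Q1=[P2,P3,P4] Q2=[P1]
t=12-14: P2@Q1 runs 2, rem=0, completes. Q0=[] Q1=[P3,P4] Q2=[P1]
t=14-18: P3@Q1 runs 4, rem=3, quantum used, demote→Q2. Q0=[] Q1=[P4] Q2=[P1,P3]
t=18-22: P4@Q1 runs 4, rem=0, completes. Q0=[] Q1=[] Q2=[P1,P3]
t=22-28: P1@Q2 runs 6, rem=0, completes. Q0=[] Q1=[] Q2=[P3]
t=28-31: P3@Q2 runs 3, rem=0, completes. Q0=[] Q1=[] Q2=[]

Answer: 0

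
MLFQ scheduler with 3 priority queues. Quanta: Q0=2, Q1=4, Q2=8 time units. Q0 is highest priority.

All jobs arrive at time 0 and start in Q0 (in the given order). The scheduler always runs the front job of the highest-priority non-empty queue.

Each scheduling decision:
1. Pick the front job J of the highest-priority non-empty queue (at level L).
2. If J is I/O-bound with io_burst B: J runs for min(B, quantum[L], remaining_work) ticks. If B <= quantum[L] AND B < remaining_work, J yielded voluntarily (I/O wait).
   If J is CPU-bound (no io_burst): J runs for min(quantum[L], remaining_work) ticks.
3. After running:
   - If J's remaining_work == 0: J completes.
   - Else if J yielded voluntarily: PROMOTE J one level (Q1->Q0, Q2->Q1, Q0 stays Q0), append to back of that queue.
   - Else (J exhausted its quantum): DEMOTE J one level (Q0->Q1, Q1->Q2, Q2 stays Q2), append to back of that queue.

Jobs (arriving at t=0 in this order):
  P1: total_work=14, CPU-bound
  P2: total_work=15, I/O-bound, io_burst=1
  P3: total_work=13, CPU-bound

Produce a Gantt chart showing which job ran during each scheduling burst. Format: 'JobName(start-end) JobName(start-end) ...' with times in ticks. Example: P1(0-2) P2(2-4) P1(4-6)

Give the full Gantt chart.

Answer: P1(0-2) P2(2-3) P3(3-5) P2(5-6) P2(6-7) P2(7-8) P2(8-9) P2(9-10) P2(10-11) P2(11-12) P2(12-13) P2(13-14) P2(14-15) P2(15-16) P2(16-17) P2(17-18) P2(18-19) P1(19-23) P3(23-27) P1(27-35) P3(35-42)

Derivation:
t=0-2: P1@Q0 runs 2, rem=12, quantum used, demote→Q1. Q0=[P2,P3] Q1=[P1] Q2=[]
t=2-3: P2@Q0 runs 1, rem=14, I/O yield, promote→Q0. Q0=[P3,P2] Q1=[P1] Q2=[]
t=3-5: P3@Q0 runs 2, rem=11, quantum used, demote→Q1. Q0=[P2] Q1=[P1,P3] Q2=[]
t=5-6: P2@Q0 runs 1, rem=13, I/O yield, promote→Q0. Q0=[P2] Q1=[P1,P3] Q2=[]
t=6-7: P2@Q0 runs 1, rem=12, I/O yield, promote→Q0. Q0=[P2] Q1=[P1,P3] Q2=[]
t=7-8: P2@Q0 runs 1, rem=11, I/O yield, promote→Q0. Q0=[P2] Q1=[P1,P3] Q2=[]
t=8-9: P2@Q0 runs 1, rem=10, I/O yield, promote→Q0. Q0=[P2] Q1=[P1,P3] Q2=[]
t=9-10: P2@Q0 runs 1, rem=9, I/O yield, promote→Q0. Q0=[P2] Q1=[P1,P3] Q2=[]
t=10-11: P2@Q0 runs 1, rem=8, I/O yield, promote→Q0. Q0=[P2] Q1=[P1,P3] Q2=[]
t=11-12: P2@Q0 runs 1, rem=7, I/O yield, promote→Q0. Q0=[P2] Q1=[P1,P3] Q2=[]
t=12-13: P2@Q0 runs 1, rem=6, I/O yield, promote→Q0. Q0=[P2] Q1=[P1,P3] Q2=[]
t=13-14: P2@Q0 runs 1, rem=5, I/O yield, promote→Q0. Q0=[P2] Q1=[P1,P3] Q2=[]
t=14-15: P2@Q0 runs 1, rem=4, I/O yield, promote→Q0. Q0=[P2] Q1=[P1,P3] Q2=[]
t=15-16: P2@Q0 runs 1, rem=3, I/O yield, promote→Q0. Q0=[P2] Q1=[P1,P3] Q2=[]
t=16-17: P2@Q0 runs 1, rem=2, I/O yield, promote→Q0. Q0=[P2] Q1=[P1,P3] Q2=[]
t=17-18: P2@Q0 runs 1, rem=1, I/O yield, promote→Q0. Q0=[P2] Q1=[P1,P3] Q2=[]
t=18-19: P2@Q0 runs 1, rem=0, completes. Q0=[] Q1=[P1,P3] Q2=[]
t=19-23: P1@Q1 runs 4, rem=8, quantum used, demote→Q2. Q0=[] Q1=[P3] Q2=[P1]
t=23-27: P3@Q1 runs 4, rem=7, quantum used, demote→Q2. Q0=[] Q1=[] Q2=[P1,P3]
t=27-35: P1@Q2 runs 8, rem=0, completes. Q0=[] Q1=[] Q2=[P3]
t=35-42: P3@Q2 runs 7, rem=0, completes. Q0=[] Q1=[] Q2=[]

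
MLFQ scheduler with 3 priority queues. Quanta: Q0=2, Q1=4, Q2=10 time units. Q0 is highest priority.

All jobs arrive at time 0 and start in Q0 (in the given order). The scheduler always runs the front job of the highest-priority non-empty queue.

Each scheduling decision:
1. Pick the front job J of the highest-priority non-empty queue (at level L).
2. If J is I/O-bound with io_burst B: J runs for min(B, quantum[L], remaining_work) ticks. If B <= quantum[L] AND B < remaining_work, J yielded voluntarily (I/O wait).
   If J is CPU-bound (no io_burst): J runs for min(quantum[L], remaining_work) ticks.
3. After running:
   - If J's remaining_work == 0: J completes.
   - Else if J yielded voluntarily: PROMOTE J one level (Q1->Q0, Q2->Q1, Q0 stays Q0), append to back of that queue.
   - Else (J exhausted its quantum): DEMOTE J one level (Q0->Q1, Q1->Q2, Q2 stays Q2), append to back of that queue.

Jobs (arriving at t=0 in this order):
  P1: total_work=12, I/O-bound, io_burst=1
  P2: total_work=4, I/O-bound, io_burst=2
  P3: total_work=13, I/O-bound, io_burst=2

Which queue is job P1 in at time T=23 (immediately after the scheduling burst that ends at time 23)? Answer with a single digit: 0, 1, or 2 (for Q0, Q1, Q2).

t=0-1: P1@Q0 runs 1, rem=11, I/O yield, promote→Q0. Q0=[P2,P3,P1] Q1=[] Q2=[]
t=1-3: P2@Q0 runs 2, rem=2, I/O yield, promote→Q0. Q0=[P3,P1,P2] Q1=[] Q2=[]
t=3-5: P3@Q0 runs 2, rem=11, I/O yield, promote→Q0. Q0=[P1,P2,P3] Q1=[] Q2=[]
t=5-6: P1@Q0 runs 1, rem=10, I/O yield, promote→Q0. Q0=[P2,P3,P1] Q1=[] Q2=[]
t=6-8: P2@Q0 runs 2, rem=0, completes. Q0=[P3,P1] Q1=[] Q2=[]
t=8-10: P3@Q0 runs 2, rem=9, I/O yield, promote→Q0. Q0=[P1,P3] Q1=[] Q2=[]
t=10-11: P1@Q0 runs 1, rem=9, I/O yield, promote→Q0. Q0=[P3,P1] Q1=[] Q2=[]
t=11-13: P3@Q0 runs 2, rem=7, I/O yield, promote→Q0. Q0=[P1,P3] Q1=[] Q2=[]
t=13-14: P1@Q0 runs 1, rem=8, I/O yield, promote→Q0. Q0=[P3,P1] Q1=[] Q2=[]
t=14-16: P3@Q0 runs 2, rem=5, I/O yield, promote→Q0. Q0=[P1,P3] Q1=[] Q2=[]
t=16-17: P1@Q0 runs 1, rem=7, I/O yield, promote→Q0. Q0=[P3,P1] Q1=[] Q2=[]
t=17-19: P3@Q0 runs 2, rem=3, I/O yield, promote→Q0. Q0=[P1,P3] Q1=[] Q2=[]
t=19-20: P1@Q0 runs 1, rem=6, I/O yield, promote→Q0. Q0=[P3,P1] Q1=[] Q2=[]
t=20-22: P3@Q0 runs 2, rem=1, I/O yield, promote→Q0. Q0=[P1,P3] Q1=[] Q2=[]
t=22-23: P1@Q0 runs 1, rem=5, I/O yield, promote→Q0. Q0=[P3,P1] Q1=[] Q2=[]
t=23-24: P3@Q0 runs 1, rem=0, completes. Q0=[P1] Q1=[] Q2=[]
t=24-25: P1@Q0 runs 1, rem=4, I/O yield, promote→Q0. Q0=[P1] Q1=[] Q2=[]
t=25-26: P1@Q0 runs 1, rem=3, I/O yield, promote→Q0. Q0=[P1] Q1=[] Q2=[]
t=26-27: P1@Q0 runs 1, rem=2, I/O yield, promote→Q0. Q0=[P1] Q1=[] Q2=[]
t=27-28: P1@Q0 runs 1, rem=1, I/O yield, promote→Q0. Q0=[P1] Q1=[] Q2=[]
t=28-29: P1@Q0 runs 1, rem=0, completes. Q0=[] Q1=[] Q2=[]

Answer: 0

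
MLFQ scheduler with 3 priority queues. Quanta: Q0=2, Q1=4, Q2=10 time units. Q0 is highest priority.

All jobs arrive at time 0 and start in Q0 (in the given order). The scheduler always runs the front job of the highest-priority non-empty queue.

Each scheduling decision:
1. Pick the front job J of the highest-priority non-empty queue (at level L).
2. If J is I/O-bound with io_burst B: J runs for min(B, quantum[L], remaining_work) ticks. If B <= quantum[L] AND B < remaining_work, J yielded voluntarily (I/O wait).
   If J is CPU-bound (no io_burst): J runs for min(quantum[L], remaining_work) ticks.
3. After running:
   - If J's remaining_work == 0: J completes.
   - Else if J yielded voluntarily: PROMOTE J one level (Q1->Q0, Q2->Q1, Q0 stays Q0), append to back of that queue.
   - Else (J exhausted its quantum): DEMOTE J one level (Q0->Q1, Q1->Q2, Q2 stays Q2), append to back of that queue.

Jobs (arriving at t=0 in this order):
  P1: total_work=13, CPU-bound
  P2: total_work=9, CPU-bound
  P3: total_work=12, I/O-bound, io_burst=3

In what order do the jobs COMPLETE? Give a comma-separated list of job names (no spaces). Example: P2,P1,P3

Answer: P3,P1,P2

Derivation:
t=0-2: P1@Q0 runs 2, rem=11, quantum used, demote→Q1. Q0=[P2,P3] Q1=[P1] Q2=[]
t=2-4: P2@Q0 runs 2, rem=7, quantum used, demote→Q1. Q0=[P3] Q1=[P1,P2] Q2=[]
t=4-6: P3@Q0 runs 2, rem=10, quantum used, demote→Q1. Q0=[] Q1=[P1,P2,P3] Q2=[]
t=6-10: P1@Q1 runs 4, rem=7, quantum used, demote→Q2. Q0=[] Q1=[P2,P3] Q2=[P1]
t=10-14: P2@Q1 runs 4, rem=3, quantum used, demote→Q2. Q0=[] Q1=[P3] Q2=[P1,P2]
t=14-17: P3@Q1 runs 3, rem=7, I/O yield, promote→Q0. Q0=[P3] Q1=[] Q2=[P1,P2]
t=17-19: P3@Q0 runs 2, rem=5, quantum used, demote→Q1. Q0=[] Q1=[P3] Q2=[P1,P2]
t=19-22: P3@Q1 runs 3, rem=2, I/O yield, promote→Q0. Q0=[P3] Q1=[] Q2=[P1,P2]
t=22-24: P3@Q0 runs 2, rem=0, completes. Q0=[] Q1=[] Q2=[P1,P2]
t=24-31: P1@Q2 runs 7, rem=0, completes. Q0=[] Q1=[] Q2=[P2]
t=31-34: P2@Q2 runs 3, rem=0, completes. Q0=[] Q1=[] Q2=[]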